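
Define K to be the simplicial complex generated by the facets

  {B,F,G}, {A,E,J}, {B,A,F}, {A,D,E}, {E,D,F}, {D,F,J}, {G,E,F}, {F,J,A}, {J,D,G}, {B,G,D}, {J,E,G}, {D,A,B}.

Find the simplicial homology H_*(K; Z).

H_0 ≅ Z,  H_1 ≅ Z/2,  H_2 = 0.

Take the total order A < B < D < E < F < G < J on the vertex set. Then K (dimension 2) consists of the simplices:

  0-simplices (7): A, B, D, E, F, G, J
  1-simplices (18): AB, AD, AE, AF, AJ, BD, BF, BG, DE, DF, DG, DJ, EF, EG, EJ, FG, FJ, GJ
  2-simplices (12): ABD, ABF, ADE, AEJ, AFJ, BDG, BFG, DEF, DFJ, DGJ, EFG, EGJ

giving chain groups C_0 ≅ Z^7, C_1 ≅ Z^18, C_2 ≅ Z^12.

The boundary map ∂_1: C_1 → C_0 is given by ∂[p,q] = [q] − [p].
This gives a 7×18 integer matrix of rank 6; reducing to Smith normal form yields diagonal entries (1,1,1,1,1,1).

∂_2: C_2 → C_1 maps a triangle to the signed sum of its edges. For instance
  ∂DEF = EF − DF + DE,
  ∂DGJ = GJ − DJ + DG.
This gives a 18×12 integer matrix of rank 12; reducing to Smith normal form yields diagonal entries (1,1,1,1,1,1,1,1,1,1,1,2).

Computing H_k = (kernel of ∂_k) / (image of ∂_{k+1}):

  H_0: rank C_0 − rank ∂_1 = 7 − 6 = 1, and the invariant factors of ∂_1 are all 1, so H_0 = Z.
  H_1: rank ker ∂_1 − rank ∂_2 = (18 − 6) − 12 = 0, and ∂_2 has invariant factor 2 > 1, so H_1 = Z/2.
  H_2: rank ker ∂_2 − rank ∂_3 = (12 − 12) − 0 = 0, and there is no ∂_3, so H_2 = 0.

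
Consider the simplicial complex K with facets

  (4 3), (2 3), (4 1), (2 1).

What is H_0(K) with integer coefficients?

H_0 ≅ Z.

We work with the vertex ordering 1 < 2 < 3 < 4. The simplices of K, each written with vertices in increasing order, are:

  0-simplices (4): [1], [2], [3], [4]
  1-simplices (4): [1,2], [1,4], [2,3], [3,4]

giving chain groups C_0 ≅ Z^4, C_1 ≅ Z^4.

Boundary ∂_1: C_1 → C_0 is given by ∂[p,q] = [q] − [p]. For instance
  ∂[1,2] = [2] − [1].
This gives a 4×4 integer matrix of rank 3; reducing to Smith normal form yields diagonal entries (1,1,1).

Computing H_k = (kernel of ∂_k) / (image of ∂_{k+1}):

  H_0: rank C_0 − rank ∂_1 = 4 − 3 = 1, and the invariant factors of ∂_1 are all 1, so H_0 = Z.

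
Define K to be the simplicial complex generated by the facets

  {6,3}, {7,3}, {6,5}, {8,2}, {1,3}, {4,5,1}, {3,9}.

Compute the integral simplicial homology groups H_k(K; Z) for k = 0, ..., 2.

H_0 ≅ Z^2,  H_1 ≅ Z,  H_2 = 0.

Fix the vertex order 1 < 2 < 3 < 4 < 5 < 6 < 7 < 8 < 9 and write every simplex with vertices in increasing order. Then dim K = 2 and the simplices of K are:

  0-simplices (9): [1], [2], [3], [4], [5], [6], [7], [8], [9]
  1-simplices (9): [1,3], [1,4], [1,5], [2,8], [3,6], [3,7], [3,9], [4,5], [5,6]
  2-simplices (1): [1,4,5]

giving chain groups C_0 ≅ Z^9, C_1 ≅ Z^9, C_2 ≅ Z^1.

∂_1: C_1 → C_0 is given by ∂[p,q] = [q] − [p].
The 9×9 boundary matrix has rank 7 and Smith normal form diag(1,1,1,1,1,1,1).

The boundary map ∂_2: C_2 → C_1 sends each 2-simplex [p,q,r] to [q,r] − [p,r] + [p,q]. For instance
  ∂[1,4,5] = [4,5] − [1,5] + [1,4].
This gives a 9×1 integer matrix of rank 1; reducing to Smith normal form yields diagonal entries (1).

Computing H_k = (kernel of ∂_k) / (image of ∂_{k+1}):

  H_0: rank C_0 − rank ∂_1 = 9 − 7 = 2, and the invariant factors of ∂_1 are all 1, so H_0 = Z^2.
  H_1: rank ker ∂_1 − rank ∂_2 = (9 − 7) − 1 = 1, and the invariant factors of ∂_2 are all 1, so H_1 = Z.
  H_2: rank ker ∂_2 − rank ∂_3 = (1 − 1) − 0 = 0, and there is no ∂_3, so H_2 = 0.

As a check, the Euler characteristic is 9 − 9 + 1 = 1, which agrees with 2 − 1 + 0 = 1.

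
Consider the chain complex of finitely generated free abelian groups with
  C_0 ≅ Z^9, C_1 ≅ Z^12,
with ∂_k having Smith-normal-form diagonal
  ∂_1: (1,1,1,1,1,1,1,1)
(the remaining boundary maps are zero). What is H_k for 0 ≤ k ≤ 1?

H_0 = Z,  H_1 = Z^4.

H_0: b_0 = 9 − 0 − 8 = 1; torsion from ∂_1 factors > 1: none. So H_0 = Z.
H_1: b_1 = 12 − 8 − 0 = 4; torsion from ∂_2 factors > 1: none. So H_1 = Z^4.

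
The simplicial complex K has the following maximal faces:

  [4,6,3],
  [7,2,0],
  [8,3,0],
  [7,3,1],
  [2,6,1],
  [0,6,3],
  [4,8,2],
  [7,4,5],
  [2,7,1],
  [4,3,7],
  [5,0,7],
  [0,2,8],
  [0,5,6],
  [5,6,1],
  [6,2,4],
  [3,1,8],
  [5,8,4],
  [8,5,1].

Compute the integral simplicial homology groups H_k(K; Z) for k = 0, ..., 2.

H_0 ≅ Z,  H_1 ≅ Z^2,  H_2 ≅ Z.

We work with the vertex ordering 0 < 1 < 2 < 3 < 4 < 5 < 6 < 7 < 8. The simplices of K, each written with vertices in increasing order, are:

  0-simplices (9): [0], [1], [2], [3], [4], [5], [6], [7], [8]
  1-simplices (27): (27 of them)
  2-simplices (18): [0,2,7], [0,2,8], [0,3,6], [0,3,8], [0,5,6], [0,5,7], [1,2,6], [1,2,7], [1,3,7], [1,3,8], [1,5,6], [1,5,8], [2,4,6], [2,4,8], [3,4,6], [3,4,7], [4,5,7], [4,5,8]

so the chain groups are C_0 ≅ Z^9, C_1 ≅ Z^27, C_2 ≅ Z^18.

Boundary ∂_1: C_1 → C_0 is given by ∂[p,q] = [q] − [p]. For instance
  ∂[4,8] = [8] − [4].
The 9×27 boundary matrix has rank 8 and Smith normal form diag(1,1,1,1,1,1,1,1).

Boundary ∂_2: C_2 → C_1 acts by ∂[p,q,r] = [q,r] − [p,r] + [p,q]. For instance
  ∂[2,4,8] = [4,8] − [2,8] + [2,4],
  ∂[1,2,6] = [2,6] − [1,6] + [1,2].
The 27×18 boundary matrix has rank 17 and Smith normal form diag(1,1,1,1,1,1,1,1,1,1,1,1,1,1,1,1,1).

From H_k ≅ ker(∂_k) / im(∂_{k+1}) we obtain:

  H_0: rank C_0 − rank ∂_1 = 9 − 8 = 1, and the invariant factors of ∂_1 are all 1, so H_0 ≅ Z.
  H_1: rank ker ∂_1 − rank ∂_2 = (27 − 8) − 17 = 2, and the invariant factors of ∂_2 are all 1, so H_1 ≅ Z^2.
  H_2: rank ker ∂_2 − rank ∂_3 = (18 − 17) − 0 = 1, and there is no ∂_3, so H_2 ≅ Z.

As a check, the Euler characteristic is 9 − 27 + 18 = 0, which agrees with 1 − 2 + 1 = 0.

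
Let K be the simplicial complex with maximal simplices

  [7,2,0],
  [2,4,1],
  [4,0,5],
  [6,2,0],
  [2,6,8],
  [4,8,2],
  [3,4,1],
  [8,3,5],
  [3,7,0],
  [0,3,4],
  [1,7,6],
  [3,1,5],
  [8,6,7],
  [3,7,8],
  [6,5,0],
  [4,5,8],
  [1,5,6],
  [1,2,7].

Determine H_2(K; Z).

Fix the vertex order 0 < 1 < 2 < 3 < 4 < 5 < 6 < 7 < 8 and write every simplex with vertices in increasing order. Then dim K = 2 and the simplices of K are:

  0-simplices (9): [0], [1], [2], [3], [4], [5], [6], [7], [8]
  1-simplices (27): (27 of them)
  2-simplices (18): [0,2,6], [0,2,7], [0,3,4], [0,3,7], [0,4,5], [0,5,6], [1,2,4], [1,2,7], [1,3,4], [1,3,5], [1,5,6], [1,6,7], [2,4,8], [2,6,8], [3,5,8], [3,7,8], [4,5,8], [6,7,8]

so the chain groups are C_0 ≅ Z^9, C_1 ≅ Z^27, C_2 ≅ Z^18.

∂_1: C_1 → C_0 maps an edge to its endpoints' difference, ∂[p,q] = q − p. For instance
  ∂[3,4] = [4] − [3].
The 9×27 boundary matrix has rank 8 and Smith normal form diag(1,1,1,1,1,1,1,1).

∂_2: C_2 → C_1 sends each 2-simplex [p,q,r] to [q,r] − [p,r] + [p,q]. For instance
  ∂[0,4,5] = [4,5] − [0,5] + [0,4],
  ∂[1,3,5] = [3,5] − [1,5] + [1,3].
The 27×18 boundary matrix has rank 18 and Smith normal form diag(1,1,1,1,1,1,1,1,1,1,1,1,1,1,1,1,1,2).

From H_k ≅ ker(∂_k) / im(∂_{k+1}) we obtain:

  H_2: rank ker ∂_2 − rank ∂_3 = (18 − 18) − 0 = 0, and there is no ∂_3, so H_2 = 0.

H_2 ≅ 0.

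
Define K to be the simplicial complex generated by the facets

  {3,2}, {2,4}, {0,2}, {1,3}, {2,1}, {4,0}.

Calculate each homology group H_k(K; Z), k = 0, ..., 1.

Take the total order 0 < 1 < 2 < 3 < 4 on the vertex set. Then K (dimension 1) consists of the simplices:

  0-simplices (5): [0], [1], [2], [3], [4]
  1-simplices (6): [0,2], [0,4], [1,2], [1,3], [2,3], [2,4]

so the chain groups are C_0 ≅ Z^5, C_1 ≅ Z^6.

Boundary ∂_1: C_1 → C_0 is given by ∂[p,q] = [q] − [p]. For instance
  ∂[1,3] = [3] − [1].
The resulting 5×6 matrix has rank 4, and its Smith normal form has invariant factors (1,1,1,1).

Computing H_k = (kernel of ∂_k) / (image of ∂_{k+1}):

  H_0: rank C_0 − rank ∂_1 = 5 − 4 = 1, and the invariant factors of ∂_1 are all 1, so H_0 = Z.
  H_1: rank ker ∂_1 − rank ∂_2 = (6 − 4) − 0 = 2, and there is no ∂_2, so H_1 = Z^2.

As a check, the Euler characteristic is 5 − 6 = -1, which agrees with 1 − 2 = -1.

H_0 ≅ Z,  H_1 ≅ Z^2.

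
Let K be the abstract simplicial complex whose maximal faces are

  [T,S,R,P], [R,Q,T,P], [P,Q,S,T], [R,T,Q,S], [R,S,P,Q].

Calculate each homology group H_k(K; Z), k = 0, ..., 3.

H_0 = Z,  H_1 = 0,  H_2 = 0,  H_3 = Z.

Fix the vertex order P < Q < R < S < T and write every simplex with vertices in increasing order. Then dim K = 3 and the simplices of K are:

  0-simplices (5): P, Q, R, S, T
  1-simplices (10): PQ, PR, PS, PT, QR, QS, QT, RS, RT, ST
  2-simplices (10): PQR, PQS, PQT, PRS, PRT, PST, QRS, QRT, QST, RST
  3-simplices (5): PQRS, PQRT, PQST, PRST, QRST

Hence C_0 ≅ Z^5, C_1 ≅ Z^10, C_2 ≅ Z^10, C_3 ≅ Z^5.

Boundary ∂_1: C_1 → C_0 sends each edge [p,q] (with p < q) to q − p. For instance
  ∂RT = T − R.
The resulting 5×10 matrix has rank 4, and its Smith normal form has invariant factors (1,1,1,1).

The boundary map ∂_2: C_2 → C_1 sends each 2-simplex [p,q,r] to [q,r] − [p,r] + [p,q]. For instance
  ∂PRS = RS − PS + PR,
  ∂QST = ST − QT + QS.
The 10×10 boundary matrix has rank 6 and Smith normal form diag(1,1,1,1,1,1).

Boundary ∂_3: C_3 → C_2 sends each 3-simplex σ to the alternating sum Σ_i (−1)^i (σ with its i-th vertex removed). For instance
  ∂PQST = QST − PST + PQT − PQS,
  ∂QRST = RST − QST + QRT − QRS.
This gives a 10×5 integer matrix of rank 4; reducing to Smith normal form yields diagonal entries (1,1,1,1).

Reading off H_k = ker ∂_k / im ∂_{k+1}:

  H_0: rank C_0 − rank ∂_1 = 5 − 4 = 1, and the invariant factors of ∂_1 are all 1, so H_0 = Z.
  H_1: rank ker ∂_1 − rank ∂_2 = (10 − 4) − 6 = 0, and the invariant factors of ∂_2 are all 1, so H_1 = 0.
  H_2: rank ker ∂_2 − rank ∂_3 = (10 − 6) − 4 = 0, and the invariant factors of ∂_3 are all 1, so H_2 = 0.
  H_3: rank ker ∂_3 − rank ∂_4 = (5 − 4) − 0 = 1, and there is no ∂_4, so H_3 = Z.

As a check, the Euler characteristic is 5 − 10 + 10 − 5 = 0, which agrees with 1 − 0 + 0 − 1 = 0.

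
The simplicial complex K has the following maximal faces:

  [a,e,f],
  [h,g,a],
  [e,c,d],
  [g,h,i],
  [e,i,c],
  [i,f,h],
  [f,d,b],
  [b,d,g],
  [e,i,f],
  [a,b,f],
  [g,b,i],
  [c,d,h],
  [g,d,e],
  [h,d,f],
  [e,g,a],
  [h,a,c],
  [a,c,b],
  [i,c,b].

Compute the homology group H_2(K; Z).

We work with the vertex ordering a < b < c < d < e < f < g < h < i. The simplices of K, each written with vertices in increasing order, are:

  0-simplices (9): a, b, c, d, e, f, g, h, i
  1-simplices (27): ab, ac, ae, af, ag, ah, bc, bd, bf, bg, bi, cd, ce, ch, ci, de, df, dg, dh, ef, eg, ei, fh, fi, gh, gi, hi
  2-simplices (18): abc, abf, ach, aef, aeg, agh, bci, bdf, bdg, bgi, cde, cdh, cei, deg, dfh, efi, fhi, ghi

so the chain groups are C_0 ≅ Z^9, C_1 ≅ Z^27, C_2 ≅ Z^18.

∂_1: C_1 → C_0 maps an edge to its endpoints' difference, ∂[p,q] = q − p. For instance
  ∂bc = c − b.
As a 9×27 matrix over Z this has rank 8, with invariant factors (1,1,1,1,1,1,1,1).

The boundary map ∂_2: C_2 → C_1 maps a triangle to the signed sum of its edges. For instance
  ∂cei = ei − ci + ce,
  ∂agh = gh − ah + ag.
This gives a 27×18 integer matrix of rank 17; reducing to Smith normal form yields diagonal entries (1,1,1,1,1,1,1,1,1,1,1,1,1,1,1,1,1).

Computing H_k = (kernel of ∂_k) / (image of ∂_{k+1}):

  H_2: rank ker ∂_2 − rank ∂_3 = (18 − 17) − 0 = 1, and there is no ∂_3, so H_2 = Z.

H_2 ≅ Z.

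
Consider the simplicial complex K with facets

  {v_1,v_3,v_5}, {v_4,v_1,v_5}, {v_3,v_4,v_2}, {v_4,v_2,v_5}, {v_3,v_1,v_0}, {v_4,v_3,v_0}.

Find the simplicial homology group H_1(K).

Order the vertices as v_0 < v_1 < v_2 < v_3 < v_4 < v_5. Listing each simplex with vertices in this order, K has dimension 2 with simplices:

  0-simplices (6): [v_0], [v_1], [v_2], [v_3], [v_4], [v_5]
  1-simplices (12): [v_0,v_1], [v_0,v_3], [v_0,v_4], [v_1,v_3], [v_1,v_4], [v_1,v_5], [v_2,v_3], [v_2,v_4], [v_2,v_5], [v_3,v_4], [v_3,v_5], [v_4,v_5]
  2-simplices (6): [v_0,v_1,v_3], [v_0,v_3,v_4], [v_1,v_3,v_5], [v_1,v_4,v_5], [v_2,v_3,v_4], [v_2,v_4,v_5]

giving chain groups C_0 ≅ Z^6, C_1 ≅ Z^12, C_2 ≅ Z^6.

∂_1: C_1 → C_0 maps an edge to its endpoints' difference, ∂[p,q] = q − p. For instance
  ∂[v_3,v_4] = [v_4] − [v_3].
The resulting 6×12 matrix has rank 5, and its Smith normal form has invariant factors (1,1,1,1,1).

The boundary map ∂_2: C_2 → C_1 sends each 2-simplex [p,q,r] to [q,r] − [p,r] + [p,q]. For instance
  ∂[v_2,v_4,v_5] = [v_4,v_5] − [v_2,v_5] + [v_2,v_4],
  ∂[v_0,v_3,v_4] = [v_3,v_4] − [v_0,v_4] + [v_0,v_3].
As a 12×6 matrix over Z this has rank 6, with invariant factors (1,1,1,1,1,1).

Computing H_k = (kernel of ∂_k) / (image of ∂_{k+1}):

  H_1: rank ker ∂_1 − rank ∂_2 = (12 − 5) − 6 = 1, and the invariant factors of ∂_2 are all 1, so H_1 ≅ Z.

H_1 = Z.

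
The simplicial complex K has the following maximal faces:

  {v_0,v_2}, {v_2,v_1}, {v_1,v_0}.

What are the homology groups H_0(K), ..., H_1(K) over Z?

H_0 = Z,  H_1 = Z.

Order the vertices as v_0 < v_1 < v_2. Listing each simplex with vertices in this order, K has dimension 1 with simplices:

  0-simplices (3): [v_0], [v_1], [v_2]
  1-simplices (3): [v_0,v_1], [v_0,v_2], [v_1,v_2]

giving chain groups C_0 ≅ Z^3, C_1 ≅ Z^3.

Boundary ∂_1: C_1 → C_0 sends each edge [p,q] (with p < q) to q − p. For instance
  ∂[v_0,v_1] = [v_1] − [v_0].
As a 3×3 matrix over Z this has rank 2, with invariant factors (1,1).

Now H_k = ker ∂_k / im ∂_{k+1}, so:

  H_0: rank C_0 − rank ∂_1 = 3 − 2 = 1, and the invariant factors of ∂_1 are all 1, so H_0 ≅ Z.
  H_1: rank ker ∂_1 − rank ∂_2 = (3 − 2) − 0 = 1, and there is no ∂_2, so H_1 ≅ Z.

As a check, the Euler characteristic is 3 − 3 = 0, which agrees with 1 − 1 = 0.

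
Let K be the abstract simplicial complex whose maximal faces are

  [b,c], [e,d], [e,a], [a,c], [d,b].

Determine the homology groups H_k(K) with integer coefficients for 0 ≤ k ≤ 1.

H_0 = Z,  H_1 = Z.

Order the vertices as a < b < c < d < e. Listing each simplex with vertices in this order, K has dimension 1 with simplices:

  0-simplices (5): a, b, c, d, e
  1-simplices (5): ac, ae, bc, bd, de

so the chain groups are C_0 ≅ Z^5, C_1 ≅ Z^5.

Boundary ∂_1: C_1 → C_0 sends each edge [p,q] (with p < q) to q − p.
The resulting 5×5 matrix has rank 4, and its Smith normal form has invariant factors (1,1,1,1).

Computing H_k = (kernel of ∂_k) / (image of ∂_{k+1}):

  H_0: rank C_0 − rank ∂_1 = 5 − 4 = 1, and the invariant factors of ∂_1 are all 1, so H_0 = Z.
  H_1: rank ker ∂_1 − rank ∂_2 = (5 − 4) − 0 = 1, and there is no ∂_2, so H_1 = Z.

As a check, the Euler characteristic is 5 − 5 = 0, which agrees with 1 − 1 = 0.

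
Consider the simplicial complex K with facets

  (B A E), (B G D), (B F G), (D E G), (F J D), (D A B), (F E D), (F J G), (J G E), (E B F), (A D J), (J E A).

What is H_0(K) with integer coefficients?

H_0 = Z.

Order the vertices as A < B < D < E < F < G < J. Listing each simplex with vertices in this order, K has dimension 2 with simplices:

  0-simplices (7): A, B, D, E, F, G, J
  1-simplices (18): AB, AD, AE, AJ, BD, BE, BF, BG, DE, DF, DG, DJ, EF, EG, EJ, FG, FJ, GJ
  2-simplices (12): ABD, ABE, ADJ, AEJ, BDG, BEF, BFG, DEF, DEG, DFJ, EGJ, FGJ

so the chain groups are C_0 ≅ Z^7, C_1 ≅ Z^18, C_2 ≅ Z^12.

Boundary ∂_1: C_1 → C_0 sends each edge [p,q] (with p < q) to q − p.
The resulting 7×18 matrix has rank 6, and its Smith normal form has invariant factors (1,1,1,1,1,1).

The boundary map ∂_2: C_2 → C_1 sends each 2-simplex [p,q,r] to [q,r] − [p,r] + [p,q]. For instance
  ∂DEF = EF − DF + DE,
  ∂DEG = EG − DG + DE.
The resulting 18×12 matrix has rank 12, and its Smith normal form has invariant factors (1,1,1,1,1,1,1,1,1,1,1,2).

Reading off H_k = ker ∂_k / im ∂_{k+1}:

  H_0: rank C_0 − rank ∂_1 = 7 − 6 = 1, and the invariant factors of ∂_1 are all 1, so H_0 = Z.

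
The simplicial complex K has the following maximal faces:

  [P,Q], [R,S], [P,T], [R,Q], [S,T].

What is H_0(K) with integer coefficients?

H_0 ≅ Z.

Order the vertices as P < Q < R < S < T. Listing each simplex with vertices in this order, K has dimension 1 with simplices:

  0-simplices (5): P, Q, R, S, T
  1-simplices (5): PQ, PT, QR, RS, ST

so the chain groups are C_0 ≅ Z^5, C_1 ≅ Z^5.

The boundary map ∂_1: C_1 → C_0 is given by ∂[p,q] = [q] − [p]. For instance
  ∂ST = T − S.
This gives a 5×5 integer matrix of rank 4; reducing to Smith normal form yields diagonal entries (1,1,1,1).

Computing H_k = (kernel of ∂_k) / (image of ∂_{k+1}):

  H_0: rank C_0 − rank ∂_1 = 5 − 4 = 1, and the invariant factors of ∂_1 are all 1, so H_0 = Z.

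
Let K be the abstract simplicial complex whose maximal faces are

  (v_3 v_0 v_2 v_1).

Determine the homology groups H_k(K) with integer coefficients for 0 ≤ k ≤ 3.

Take the total order v_0 < v_1 < v_2 < v_3 on the vertex set. Then K (dimension 3) consists of the simplices:

  0-simplices (4): [v_0], [v_1], [v_2], [v_3]
  1-simplices (6): [v_0,v_1], [v_0,v_2], [v_0,v_3], [v_1,v_2], [v_1,v_3], [v_2,v_3]
  2-simplices (4): [v_0,v_1,v_2], [v_0,v_1,v_3], [v_0,v_2,v_3], [v_1,v_2,v_3]
  3-simplices (1): [v_0,v_1,v_2,v_3]

Hence C_0 ≅ Z^4, C_1 ≅ Z^6, C_2 ≅ Z^4, C_3 ≅ Z^1.

The boundary map ∂_1: C_1 → C_0 maps an edge to its endpoints' difference, ∂[p,q] = q − p. For instance
  ∂[v_1,v_2] = [v_2] − [v_1].
The resulting 4×6 matrix has rank 3, and its Smith normal form has invariant factors (1,1,1).

The boundary map ∂_2: C_2 → C_1 sends each 2-simplex [p,q,r] to [q,r] − [p,r] + [p,q]. For instance
  ∂[v_0,v_2,v_3] = [v_2,v_3] − [v_0,v_3] + [v_0,v_2],
  ∂[v_1,v_2,v_3] = [v_2,v_3] − [v_1,v_3] + [v_1,v_2].
This gives a 6×4 integer matrix of rank 3; reducing to Smith normal form yields diagonal entries (1,1,1).

∂_3: C_3 → C_2 sends each 3-simplex σ to the alternating sum Σ_i (−1)^i (σ with its i-th vertex removed). For instance
  ∂[v_0,v_1,v_2,v_3] = [v_1,v_2,v_3] − [v_0,v_2,v_3] + [v_0,v_1,v_3] − [v_0,v_1,v_2].
The 4×1 boundary matrix has rank 1 and Smith normal form diag(1).

Computing H_k = (kernel of ∂_k) / (image of ∂_{k+1}):

  H_0: rank C_0 − rank ∂_1 = 4 − 3 = 1, and the invariant factors of ∂_1 are all 1, so H_0 ≅ Z.
  H_1: rank ker ∂_1 − rank ∂_2 = (6 − 3) − 3 = 0, and the invariant factors of ∂_2 are all 1, so H_1 ≅ 0.
  H_2: rank ker ∂_2 − rank ∂_3 = (4 − 3) − 1 = 0, and the invariant factors of ∂_3 are all 1, so H_2 ≅ 0.
  H_3: rank ker ∂_3 − rank ∂_4 = (1 − 1) − 0 = 0, and there is no ∂_4, so H_3 ≅ 0.

As a check, the Euler characteristic is 4 − 6 + 4 − 1 = 1, which agrees with 1 − 0 + 0 − 0 = 1.

H_0 ≅ Z,  H_1 = 0,  H_2 = 0,  H_3 = 0.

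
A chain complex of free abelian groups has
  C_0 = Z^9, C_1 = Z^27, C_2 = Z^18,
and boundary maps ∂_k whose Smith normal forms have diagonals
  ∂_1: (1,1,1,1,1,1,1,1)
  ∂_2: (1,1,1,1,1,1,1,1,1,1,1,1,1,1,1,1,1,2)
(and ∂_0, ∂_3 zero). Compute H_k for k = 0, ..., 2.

H_0: b_0 = 9 − 0 − 8 = 1; torsion from ∂_1 factors > 1: none. So H_0 = Z.
H_1: b_1 = 27 − 8 − 18 = 1; torsion from ∂_2 factors > 1: [2]. So H_1 = Z × Z/2.
H_2: b_2 = 18 − 18 − 0 = 0; torsion from ∂_3 factors > 1: none. So H_2 = 0.

H_0 = Z,  H_1 = Z × Z/2,  H_2 = 0.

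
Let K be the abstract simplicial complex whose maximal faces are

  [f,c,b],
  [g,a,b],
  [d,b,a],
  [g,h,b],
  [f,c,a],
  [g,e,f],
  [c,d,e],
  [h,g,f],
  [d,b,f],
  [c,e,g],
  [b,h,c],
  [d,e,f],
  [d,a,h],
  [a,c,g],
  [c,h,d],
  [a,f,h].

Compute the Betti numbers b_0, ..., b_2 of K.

Order the vertices as a < b < c < d < e < f < g < h. Listing each simplex with vertices in this order, K has dimension 2 with simplices:

  0-simplices (8): a, b, c, d, e, f, g, h
  1-simplices (24): ab, ac, ad, af, ag, ah, bc, bd, bf, bg, bh, cd, ce, cf, cg, ch, de, df, dh, ef, eg, fg, fh, gh
  2-simplices (16): abd, abg, acf, acg, adh, afh, bcf, bch, bdf, bgh, cde, cdh, ceg, def, efg, fgh

giving chain groups C_0 ≅ Z^8, C_1 ≅ Z^24, C_2 ≅ Z^16.

∂_1: C_1 → C_0 maps an edge to its endpoints' difference, ∂[p,q] = q − p. For instance
  ∂fh = h − f.
The resulting 8×24 matrix has rank 7, and its Smith normal form has invariant factors (1,1,1,1,1,1,1).

Boundary ∂_2: C_2 → C_1 maps a triangle to the signed sum of its edges. For instance
  ∂adh = dh − ah + ad,
  ∂abd = bd − ad + ab.
The resulting 24×16 matrix has rank 15, and its Smith normal form has invariant factors (1,1,1,1,1,1,1,1,1,1,1,1,1,1,1).

Computing H_k = (kernel of ∂_k) / (image of ∂_{k+1}):

  H_0: rank C_0 − rank ∂_1 = 8 − 7 = 1, and the invariant factors of ∂_1 are all 1, so H_0 ≅ Z.
  H_1: rank ker ∂_1 − rank ∂_2 = (24 − 7) − 15 = 2, and the invariant factors of ∂_2 are all 1, so H_1 ≅ Z^2.
  H_2: rank ker ∂_2 − rank ∂_3 = (16 − 15) − 0 = 1, and there is no ∂_3, so H_2 ≅ Z.

As a check, the Euler characteristic is 8 − 24 + 16 = 0, which agrees with 1 − 2 + 1 = 0.
(K is a triangulation of the torus T^2.)

Hence the Betti numbers are b_0 = 1, b_1 = 2, b_2 = 1.

b_0 = 1, b_1 = 2, b_2 = 1.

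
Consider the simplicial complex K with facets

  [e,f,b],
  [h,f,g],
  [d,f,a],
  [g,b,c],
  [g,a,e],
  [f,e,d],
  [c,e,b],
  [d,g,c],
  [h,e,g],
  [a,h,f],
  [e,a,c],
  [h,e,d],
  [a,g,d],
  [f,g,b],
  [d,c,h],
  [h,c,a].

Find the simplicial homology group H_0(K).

Order the vertices as a < b < c < d < e < f < g < h. Listing each simplex with vertices in this order, K has dimension 2 with simplices:

  0-simplices (8): a, b, c, d, e, f, g, h
  1-simplices (24): ac, ad, ae, af, ag, ah, bc, be, bf, bg, cd, ce, cg, ch, de, df, dg, dh, ef, eg, eh, fg, fh, gh
  2-simplices (16): ace, ach, adf, adg, aeg, afh, bce, bcg, bef, bfg, cdg, cdh, def, deh, egh, fgh

so the chain groups are C_0 ≅ Z^8, C_1 ≅ Z^24, C_2 ≅ Z^16.

Boundary ∂_1: C_1 → C_0 sends each edge [p,q] (with p < q) to q − p.
As a 8×24 matrix over Z this has rank 7, with invariant factors (1,1,1,1,1,1,1).

The boundary map ∂_2: C_2 → C_1 maps a triangle to the signed sum of its edges. For instance
  ∂aeg = eg − ag + ae,
  ∂bcg = cg − bg + bc.
As a 24×16 matrix over Z this has rank 15, with invariant factors (1,1,1,1,1,1,1,1,1,1,1,1,1,1,1).

Computing H_k = (kernel of ∂_k) / (image of ∂_{k+1}):

  H_0: rank C_0 − rank ∂_1 = 8 − 7 = 1, and the invariant factors of ∂_1 are all 1, so H_0 = Z.

H_0 ≅ Z.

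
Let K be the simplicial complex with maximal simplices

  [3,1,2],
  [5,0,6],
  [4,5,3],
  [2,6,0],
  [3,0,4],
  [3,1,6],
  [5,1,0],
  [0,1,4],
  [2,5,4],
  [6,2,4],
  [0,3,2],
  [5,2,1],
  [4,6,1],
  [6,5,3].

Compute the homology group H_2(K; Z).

We work with the vertex ordering 0 < 1 < 2 < 3 < 4 < 5 < 6. The simplices of K, each written with vertices in increasing order, are:

  0-simplices (7): [0], [1], [2], [3], [4], [5], [6]
  1-simplices (21): [0,1], [0,2], [0,3], [0,4], [0,5], [0,6], [1,2], [1,3], [1,4], [1,5], [1,6], [2,3], [2,4], [2,5], [2,6], [3,4], [3,5], [3,6], [4,5], [4,6], [5,6]
  2-simplices (14): [0,1,4], [0,1,5], [0,2,3], [0,2,6], [0,3,4], [0,5,6], [1,2,3], [1,2,5], [1,3,6], [1,4,6], [2,4,5], [2,4,6], [3,4,5], [3,5,6]

giving chain groups C_0 ≅ Z^7, C_1 ≅ Z^21, C_2 ≅ Z^14.

∂_1: C_1 → C_0 maps an edge to its endpoints' difference, ∂[p,q] = q − p. For instance
  ∂[1,6] = [6] − [1].
This gives a 7×21 integer matrix of rank 6; reducing to Smith normal form yields diagonal entries (1,1,1,1,1,1).

∂_2: C_2 → C_1 acts by ∂[p,q,r] = [q,r] − [p,r] + [p,q]. For instance
  ∂[1,2,5] = [2,5] − [1,5] + [1,2],
  ∂[1,4,6] = [4,6] − [1,6] + [1,4].
As a 21×14 matrix over Z this has rank 13, with invariant factors (1,1,1,1,1,1,1,1,1,1,1,1,1).

From H_k ≅ ker(∂_k) / im(∂_{k+1}) we obtain:

  H_2: rank ker ∂_2 − rank ∂_3 = (14 − 13) − 0 = 1, and there is no ∂_3, so H_2 = Z.

H_2 ≅ Z.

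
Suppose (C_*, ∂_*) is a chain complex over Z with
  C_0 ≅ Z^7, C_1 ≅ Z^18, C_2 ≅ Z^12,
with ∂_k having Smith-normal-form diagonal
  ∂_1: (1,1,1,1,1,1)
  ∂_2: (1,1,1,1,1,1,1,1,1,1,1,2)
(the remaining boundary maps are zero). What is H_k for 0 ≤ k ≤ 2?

H_0 = Z,  H_1 = Z/2Z,  H_2 = 0.

H_0: b_0 = 7 − 0 − 6 = 1; torsion from ∂_1 factors > 1: none. So H_0 = Z.
H_1: b_1 = 18 − 6 − 12 = 0; torsion from ∂_2 factors > 1: [2]. So H_1 = Z/2Z.
H_2: b_2 = 12 − 12 − 0 = 0; torsion from ∂_3 factors > 1: none. So H_2 = 0.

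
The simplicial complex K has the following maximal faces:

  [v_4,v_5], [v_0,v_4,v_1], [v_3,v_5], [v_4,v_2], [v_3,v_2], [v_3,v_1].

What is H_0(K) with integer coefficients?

Fix the vertex order v_0 < v_1 < v_2 < v_3 < v_4 < v_5 and write every simplex with vertices in increasing order. Then dim K = 2 and the simplices of K are:

  0-simplices (6): [v_0], [v_1], [v_2], [v_3], [v_4], [v_5]
  1-simplices (8): [v_0,v_1], [v_0,v_4], [v_1,v_3], [v_1,v_4], [v_2,v_3], [v_2,v_4], [v_3,v_5], [v_4,v_5]
  2-simplices (1): [v_0,v_1,v_4]

Hence C_0 ≅ Z^6, C_1 ≅ Z^8, C_2 ≅ Z^1.

The boundary map ∂_1: C_1 → C_0 sends each edge [p,q] (with p < q) to q − p.
As a 6×8 matrix over Z this has rank 5, with invariant factors (1,1,1,1,1).

∂_2: C_2 → C_1 sends each 2-simplex [p,q,r] to [q,r] − [p,r] + [p,q]. For instance
  ∂[v_0,v_1,v_4] = [v_1,v_4] − [v_0,v_4] + [v_0,v_1].
This gives a 8×1 integer matrix of rank 1; reducing to Smith normal form yields diagonal entries (1).

Now H_k = ker ∂_k / im ∂_{k+1}, so:

  H_0: rank C_0 − rank ∂_1 = 6 − 5 = 1, and the invariant factors of ∂_1 are all 1, so H_0 ≅ Z.

H_0 = Z.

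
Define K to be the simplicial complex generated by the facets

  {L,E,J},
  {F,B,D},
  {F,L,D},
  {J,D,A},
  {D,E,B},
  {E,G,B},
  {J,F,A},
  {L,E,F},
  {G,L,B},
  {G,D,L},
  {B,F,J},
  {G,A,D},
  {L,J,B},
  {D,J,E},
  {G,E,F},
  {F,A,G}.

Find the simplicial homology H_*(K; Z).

Fix the vertex order A < B < D < E < F < G < J < L and write every simplex with vertices in increasing order. Then dim K = 2 and the simplices of K are:

  0-simplices (8): A, B, D, E, F, G, J, L
  1-simplices (24): AD, AF, AG, AJ, BD, BE, BF, BG, BJ, BL, DE, DF, DG, DJ, DL, EF, EG, EJ, EL, FG, FJ, FL, GL, JL
  2-simplices (16): ADG, ADJ, AFG, AFJ, BDE, BDF, BEG, BFJ, BGL, BJL, DEJ, DFL, DGL, EFG, EFL, EJL

giving chain groups C_0 ≅ Z^8, C_1 ≅ Z^24, C_2 ≅ Z^16.

Boundary ∂_1: C_1 → C_0 is given by ∂[p,q] = [q] − [p]. For instance
  ∂FJ = J − F.
As a 8×24 matrix over Z this has rank 7, with invariant factors (1,1,1,1,1,1,1).

The boundary map ∂_2: C_2 → C_1 acts by ∂[p,q,r] = [q,r] − [p,r] + [p,q]. For instance
  ∂BJL = JL − BL + BJ,
  ∂BDF = DF − BF + BD.
As a 24×16 matrix over Z this has rank 15, with invariant factors (1,1,1,1,1,1,1,1,1,1,1,1,1,1,1).

Now H_k = ker ∂_k / im ∂_{k+1}, so:

  H_0: rank C_0 − rank ∂_1 = 8 − 7 = 1, and the invariant factors of ∂_1 are all 1, so H_0 = Z.
  H_1: rank ker ∂_1 − rank ∂_2 = (24 − 7) − 15 = 2, and the invariant factors of ∂_2 are all 1, so H_1 = Z^2.
  H_2: rank ker ∂_2 − rank ∂_3 = (16 − 15) − 0 = 1, and there is no ∂_3, so H_2 = Z.

H_0 = Z,  H_1 = Z^2,  H_2 = Z.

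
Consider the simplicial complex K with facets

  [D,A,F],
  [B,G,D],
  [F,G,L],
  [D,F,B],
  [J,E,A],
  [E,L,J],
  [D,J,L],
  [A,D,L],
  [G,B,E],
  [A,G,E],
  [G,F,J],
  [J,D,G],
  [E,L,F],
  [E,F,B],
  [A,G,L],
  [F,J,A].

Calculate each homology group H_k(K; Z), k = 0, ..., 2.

Order the vertices as A < B < D < E < F < G < J < L. Listing each simplex with vertices in this order, K has dimension 2 with simplices:

  0-simplices (8): A, B, D, E, F, G, J, L
  1-simplices (24): AD, AE, AF, AG, AJ, AL, BD, BE, BF, BG, DF, DG, DJ, DL, EF, EG, EJ, EL, FG, FJ, FL, GJ, GL, JL
  2-simplices (16): ADF, ADL, AEG, AEJ, AFJ, AGL, BDF, BDG, BEF, BEG, DGJ, DJL, EFL, EJL, FGJ, FGL

giving chain groups C_0 ≅ Z^8, C_1 ≅ Z^24, C_2 ≅ Z^16.

The boundary map ∂_1: C_1 → C_0 is given by ∂[p,q] = [q] − [p].
This gives a 8×24 integer matrix of rank 7; reducing to Smith normal form yields diagonal entries (1,1,1,1,1,1,1).

Boundary ∂_2: C_2 → C_1 acts by ∂[p,q,r] = [q,r] − [p,r] + [p,q]. For instance
  ∂AEG = EG − AG + AE,
  ∂ADF = DF − AF + AD.
The 24×16 boundary matrix has rank 15 and Smith normal form diag(1,1,1,1,1,1,1,1,1,1,1,1,1,1,1).

From H_k ≅ ker(∂_k) / im(∂_{k+1}) we obtain:

  H_0: rank C_0 − rank ∂_1 = 8 − 7 = 1, and the invariant factors of ∂_1 are all 1, so H_0 = Z.
  H_1: rank ker ∂_1 − rank ∂_2 = (24 − 7) − 15 = 2, and the invariant factors of ∂_2 are all 1, so H_1 = Z^2.
  H_2: rank ker ∂_2 − rank ∂_3 = (16 − 15) − 0 = 1, and there is no ∂_3, so H_2 = Z.

H_0 = Z,  H_1 = Z^2,  H_2 = Z.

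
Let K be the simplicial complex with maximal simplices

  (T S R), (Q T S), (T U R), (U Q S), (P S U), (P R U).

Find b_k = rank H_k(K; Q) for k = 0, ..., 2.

b_0 = 1, b_1 = 1, b_2 = 0.

Take the total order P < Q < R < S < T < U on the vertex set. Then K (dimension 2) consists of the simplices:

  0-simplices (6): P, Q, R, S, T, U
  1-simplices (12): PR, PS, PU, QS, QT, QU, RS, RT, RU, ST, SU, TU
  2-simplices (6): PRU, PSU, QST, QSU, RST, RTU

giving chain groups C_0 ≅ Z^6, C_1 ≅ Z^12, C_2 ≅ Z^6.

∂_1: C_1 → C_0 maps an edge to its endpoints' difference, ∂[p,q] = q − p.
The 6×12 boundary matrix has rank 5 and Smith normal form diag(1,1,1,1,1).

Boundary ∂_2: C_2 → C_1 maps a triangle to the signed sum of its edges. For instance
  ∂PSU = SU − PU + PS,
  ∂QSU = SU − QU + QS.
The 12×6 boundary matrix has rank 6 and Smith normal form diag(1,1,1,1,1,1).

Now H_k = ker ∂_k / im ∂_{k+1}, so:

  H_0: rank C_0 − rank ∂_1 = 6 − 5 = 1, and the invariant factors of ∂_1 are all 1, so H_0 ≅ Z.
  H_1: rank ker ∂_1 − rank ∂_2 = (12 − 5) − 6 = 1, and the invariant factors of ∂_2 are all 1, so H_1 ≅ Z.
  H_2: rank ker ∂_2 − rank ∂_3 = (6 − 6) − 0 = 0, and there is no ∂_3, so H_2 ≅ 0.

(K is a triangulation of the cylinder S^1 x I.)

Hence the Betti numbers are b_0 = 1, b_1 = 1, b_2 = 0.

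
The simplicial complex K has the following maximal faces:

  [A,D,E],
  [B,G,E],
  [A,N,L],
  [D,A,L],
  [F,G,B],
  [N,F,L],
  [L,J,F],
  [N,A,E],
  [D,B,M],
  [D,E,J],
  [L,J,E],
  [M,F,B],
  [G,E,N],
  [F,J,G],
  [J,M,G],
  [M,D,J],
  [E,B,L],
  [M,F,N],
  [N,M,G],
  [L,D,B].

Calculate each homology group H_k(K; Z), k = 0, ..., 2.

K has 10 vertices, 30 edges, 20 triangles.
rank ∂_0 = 0, rank ∂_1 = 9 ⇒ b_0 = 10 − 0 − 9 = 1; all invariant factors of ∂_1 are 1 so no torsion. So H_0 = Z.
rank ∂_1 = 9, rank ∂_2 = 20 ⇒ b_1 = 30 − 9 − 20 = 1; ∂_2 has invariant factor(s) [2] giving torsion. So H_1 = Z × Z/2.
rank ∂_2 = 20, rank ∂_3 = 0 ⇒ b_2 = 20 − 20 − 0 = 0. So H_2 = 0.

H_0 = Z,  H_1 = Z × Z/2,  H_2 = 0.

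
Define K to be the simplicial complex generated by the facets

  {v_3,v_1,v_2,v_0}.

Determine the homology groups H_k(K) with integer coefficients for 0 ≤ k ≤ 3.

Fix the vertex order v_0 < v_1 < v_2 < v_3 and write every simplex with vertices in increasing order. Then dim K = 3 and the simplices of K are:

  0-simplices (4): [v_0], [v_1], [v_2], [v_3]
  1-simplices (6): [v_0,v_1], [v_0,v_2], [v_0,v_3], [v_1,v_2], [v_1,v_3], [v_2,v_3]
  2-simplices (4): [v_0,v_1,v_2], [v_0,v_1,v_3], [v_0,v_2,v_3], [v_1,v_2,v_3]
  3-simplices (1): [v_0,v_1,v_2,v_3]

so the chain groups are C_0 ≅ Z^4, C_1 ≅ Z^6, C_2 ≅ Z^4, C_3 ≅ Z^1.

The boundary map ∂_1: C_1 → C_0 maps an edge to its endpoints' difference, ∂[p,q] = q − p. For instance
  ∂[v_0,v_1] = [v_1] − [v_0].
The resulting 4×6 matrix has rank 3, and its Smith normal form has invariant factors (1,1,1).

∂_2: C_2 → C_1 acts by ∂[p,q,r] = [q,r] − [p,r] + [p,q]. For instance
  ∂[v_1,v_2,v_3] = [v_2,v_3] − [v_1,v_3] + [v_1,v_2],
  ∂[v_0,v_1,v_2] = [v_1,v_2] − [v_0,v_2] + [v_0,v_1].
This gives a 6×4 integer matrix of rank 3; reducing to Smith normal form yields diagonal entries (1,1,1).

Boundary ∂_3: C_3 → C_2 sends each 3-simplex σ to the alternating sum Σ_i (−1)^i (σ with its i-th vertex removed). For instance
  ∂[v_0,v_1,v_2,v_3] = [v_1,v_2,v_3] − [v_0,v_2,v_3] + [v_0,v_1,v_3] − [v_0,v_1,v_2].
This gives a 4×1 integer matrix of rank 1; reducing to Smith normal form yields diagonal entries (1).

Reading off H_k = ker ∂_k / im ∂_{k+1}:

  H_0: rank C_0 − rank ∂_1 = 4 − 3 = 1, and the invariant factors of ∂_1 are all 1, so H_0 ≅ Z.
  H_1: rank ker ∂_1 − rank ∂_2 = (6 − 3) − 3 = 0, and the invariant factors of ∂_2 are all 1, so H_1 ≅ 0.
  H_2: rank ker ∂_2 − rank ∂_3 = (4 − 3) − 1 = 0, and the invariant factors of ∂_3 are all 1, so H_2 ≅ 0.
  H_3: rank ker ∂_3 − rank ∂_4 = (1 − 1) − 0 = 0, and there is no ∂_4, so H_3 ≅ 0.

H_0 ≅ Z,  H_1 = 0,  H_2 = 0,  H_3 = 0.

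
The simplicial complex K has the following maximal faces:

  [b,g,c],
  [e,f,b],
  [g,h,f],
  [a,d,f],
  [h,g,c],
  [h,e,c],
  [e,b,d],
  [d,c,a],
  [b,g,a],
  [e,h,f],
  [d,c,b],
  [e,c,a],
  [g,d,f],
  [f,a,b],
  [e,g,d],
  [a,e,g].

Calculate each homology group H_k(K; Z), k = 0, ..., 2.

H_0 ≅ Z,  H_1 ≅ Z^2,  H_2 ≅ Z.

Take the total order a < b < c < d < e < f < g < h on the vertex set. Then K (dimension 2) consists of the simplices:

  0-simplices (8): a, b, c, d, e, f, g, h
  1-simplices (24): ab, ac, ad, ae, af, ag, bc, bd, be, bf, bg, cd, ce, cg, ch, de, df, dg, ef, eg, eh, fg, fh, gh
  2-simplices (16): abf, abg, acd, ace, adf, aeg, bcd, bcg, bde, bef, ceh, cgh, deg, dfg, efh, fgh

Hence C_0 ≅ Z^8, C_1 ≅ Z^24, C_2 ≅ Z^16.

The boundary map ∂_1: C_1 → C_0 maps an edge to its endpoints' difference, ∂[p,q] = q − p.
The 8×24 boundary matrix has rank 7 and Smith normal form diag(1,1,1,1,1,1,1).

Boundary ∂_2: C_2 → C_1 sends each 2-simplex [p,q,r] to [q,r] − [p,r] + [p,q]. For instance
  ∂bcd = cd − bd + bc,
  ∂aeg = eg − ag + ae.
This gives a 24×16 integer matrix of rank 15; reducing to Smith normal form yields diagonal entries (1,1,1,1,1,1,1,1,1,1,1,1,1,1,1).

From H_k ≅ ker(∂_k) / im(∂_{k+1}) we obtain:

  H_0: rank C_0 − rank ∂_1 = 8 − 7 = 1, and the invariant factors of ∂_1 are all 1, so H_0 ≅ Z.
  H_1: rank ker ∂_1 − rank ∂_2 = (24 − 7) − 15 = 2, and the invariant factors of ∂_2 are all 1, so H_1 ≅ Z^2.
  H_2: rank ker ∂_2 − rank ∂_3 = (16 − 15) − 0 = 1, and there is no ∂_3, so H_2 ≅ Z.

As a check, the Euler characteristic is 8 − 24 + 16 = 0, which agrees with 1 − 2 + 1 = 0.
(K is a triangulation of the torus T^2.)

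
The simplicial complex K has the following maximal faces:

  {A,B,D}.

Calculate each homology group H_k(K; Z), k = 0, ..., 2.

Take the total order A < B < D on the vertex set. Then K (dimension 2) consists of the simplices:

  0-simplices (3): A, B, D
  1-simplices (3): AB, AD, BD
  2-simplices (1): ABD

so the chain groups are C_0 ≅ Z^3, C_1 ≅ Z^3, C_2 ≅ Z^1.

∂_1: C_1 → C_0 is given by ∂[p,q] = [q] − [p]. For instance
  ∂BD = D − B.
As a 3×3 matrix over Z this has rank 2, with invariant factors (1,1).

Boundary ∂_2: C_2 → C_1 maps a triangle to the signed sum of its edges. For instance
  ∂ABD = BD − AD + AB.
As a 3×1 matrix over Z this has rank 1, with invariant factors (1).

Reading off H_k = ker ∂_k / im ∂_{k+1}:

  H_0: rank C_0 − rank ∂_1 = 3 − 2 = 1, and the invariant factors of ∂_1 are all 1, so H_0 = Z.
  H_1: rank ker ∂_1 − rank ∂_2 = (3 − 2) − 1 = 0, and the invariant factors of ∂_2 are all 1, so H_1 = 0.
  H_2: rank ker ∂_2 − rank ∂_3 = (1 − 1) − 0 = 0, and there is no ∂_3, so H_2 = 0.

H_0 ≅ Z,  H_1 = 0,  H_2 = 0.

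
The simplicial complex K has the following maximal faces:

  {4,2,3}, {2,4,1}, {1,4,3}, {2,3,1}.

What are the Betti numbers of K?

Fix the vertex order 1 < 2 < 3 < 4 and write every simplex with vertices in increasing order. Then dim K = 2 and the simplices of K are:

  0-simplices (4): [1], [2], [3], [4]
  1-simplices (6): [1,2], [1,3], [1,4], [2,3], [2,4], [3,4]
  2-simplices (4): [1,2,3], [1,2,4], [1,3,4], [2,3,4]

so the chain groups are C_0 ≅ Z^4, C_1 ≅ Z^6, C_2 ≅ Z^4.

The boundary map ∂_1: C_1 → C_0 maps an edge to its endpoints' difference, ∂[p,q] = q − p. For instance
  ∂[1,3] = [3] − [1].
The 4×6 boundary matrix has rank 3 and Smith normal form diag(1,1,1).

∂_2: C_2 → C_1 sends each 2-simplex [p,q,r] to [q,r] − [p,r] + [p,q]. For instance
  ∂[1,3,4] = [3,4] − [1,4] + [1,3],
  ∂[2,3,4] = [3,4] − [2,4] + [2,3].
This gives a 6×4 integer matrix of rank 3; reducing to Smith normal form yields diagonal entries (1,1,1).

Computing H_k = (kernel of ∂_k) / (image of ∂_{k+1}):

  H_0: rank C_0 − rank ∂_1 = 4 − 3 = 1, and the invariant factors of ∂_1 are all 1, so H_0 = Z.
  H_1: rank ker ∂_1 − rank ∂_2 = (6 − 3) − 3 = 0, and the invariant factors of ∂_2 are all 1, so H_1 = 0.
  H_2: rank ker ∂_2 − rank ∂_3 = (4 − 3) − 0 = 1, and there is no ∂_3, so H_2 = Z.

As a check, the Euler characteristic is 4 − 6 + 4 = 2, which agrees with 1 − 0 + 1 = 2.

Hence the Betti numbers are b_0 = 1, b_1 = 0, b_2 = 1.

b_0 = 1, b_1 = 0, b_2 = 1.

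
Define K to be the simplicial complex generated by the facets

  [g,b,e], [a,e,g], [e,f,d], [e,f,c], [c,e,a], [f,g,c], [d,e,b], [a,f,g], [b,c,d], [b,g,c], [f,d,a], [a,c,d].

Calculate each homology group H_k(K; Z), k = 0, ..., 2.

Take the total order a < b < c < d < e < f < g on the vertex set. Then K (dimension 2) consists of the simplices:

  0-simplices (7): a, b, c, d, e, f, g
  1-simplices (18): ac, ad, ae, af, ag, bc, bd, be, bg, cd, ce, cf, cg, de, df, ef, eg, fg
  2-simplices (12): acd, ace, adf, aeg, afg, bcd, bcg, bde, beg, cef, cfg, def

giving chain groups C_0 ≅ Z^7, C_1 ≅ Z^18, C_2 ≅ Z^12.

Boundary ∂_1: C_1 → C_0 is given by ∂[p,q] = [q] − [p].
The resulting 7×18 matrix has rank 6, and its Smith normal form has invariant factors (1,1,1,1,1,1).

The boundary map ∂_2: C_2 → C_1 sends each 2-simplex [p,q,r] to [q,r] − [p,r] + [p,q]. For instance
  ∂acd = cd − ad + ac,
  ∂bde = de − be + bd.
The 18×12 boundary matrix has rank 12 and Smith normal form diag(1,1,1,1,1,1,1,1,1,1,1,2).

Reading off H_k = ker ∂_k / im ∂_{k+1}:

  H_0: rank C_0 − rank ∂_1 = 7 − 6 = 1, and the invariant factors of ∂_1 are all 1, so H_0 = Z.
  H_1: rank ker ∂_1 − rank ∂_2 = (18 − 6) − 12 = 0, and ∂_2 has invariant factor 2 > 1, so H_1 = Z_2.
  H_2: rank ker ∂_2 − rank ∂_3 = (12 − 12) − 0 = 0, and there is no ∂_3, so H_2 = 0.

H_0 = Z,  H_1 = Z_2,  H_2 = 0.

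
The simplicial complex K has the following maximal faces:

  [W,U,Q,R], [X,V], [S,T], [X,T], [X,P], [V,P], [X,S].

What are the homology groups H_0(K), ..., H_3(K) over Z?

H_0 ≅ Z^2,  H_1 ≅ Z^2,  H_2 = 0,  H_3 = 0.

Order the vertices as P < Q < R < S < T < U < V < W < X. Listing each simplex with vertices in this order, K has dimension 3 with simplices:

  0-simplices (9): P, Q, R, S, T, U, V, W, X
  1-simplices (12): PV, PX, QR, QU, QW, RU, RW, ST, SX, TX, UW, VX
  2-simplices (4): QRU, QRW, QUW, RUW
  3-simplices (1): QRUW

giving chain groups C_0 ≅ Z^9, C_1 ≅ Z^12, C_2 ≅ Z^4, C_3 ≅ Z^1.

∂_1: C_1 → C_0 sends each edge [p,q] (with p < q) to q − p. For instance
  ∂UW = W − U.
The resulting 9×12 matrix has rank 7, and its Smith normal form has invariant factors (1,1,1,1,1,1,1).

The boundary map ∂_2: C_2 → C_1 acts by ∂[p,q,r] = [q,r] − [p,r] + [p,q]. For instance
  ∂QRW = RW − QW + QR,
  ∂QUW = UW − QW + QU.
As a 12×4 matrix over Z this has rank 3, with invariant factors (1,1,1).

Boundary ∂_3: C_3 → C_2 sends each 3-simplex σ to the alternating sum Σ_i (−1)^i (σ with its i-th vertex removed). For instance
  ∂QRUW = RUW − QUW + QRW − QRU.
The resulting 4×1 matrix has rank 1, and its Smith normal form has invariant factors (1).

Reading off H_k = ker ∂_k / im ∂_{k+1}:

  H_0: rank C_0 − rank ∂_1 = 9 − 7 = 2, and the invariant factors of ∂_1 are all 1, so H_0 = Z^2.
  H_1: rank ker ∂_1 − rank ∂_2 = (12 − 7) − 3 = 2, and the invariant factors of ∂_2 are all 1, so H_1 = Z^2.
  H_2: rank ker ∂_2 − rank ∂_3 = (4 − 3) − 1 = 0, and the invariant factors of ∂_3 are all 1, so H_2 = 0.
  H_3: rank ker ∂_3 − rank ∂_4 = (1 − 1) − 0 = 0, and there is no ∂_4, so H_3 = 0.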